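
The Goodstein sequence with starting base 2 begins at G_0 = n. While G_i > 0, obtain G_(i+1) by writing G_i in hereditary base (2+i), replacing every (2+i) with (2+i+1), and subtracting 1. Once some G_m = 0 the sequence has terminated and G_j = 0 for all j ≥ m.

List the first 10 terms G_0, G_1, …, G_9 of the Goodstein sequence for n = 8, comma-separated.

8, 80, 553, 6310, 93395, 1647195, 33554571, 774841151, 20000000211, 570623341475

8 —HB2→ 2^(2 + 1) —bump→ 3^(3 + 1) = 81 —(−1)→ 80
80 —HB3→ 2·3^3 + 2·3^2 + 2·3 + 2 —bump→ 2·4^4 + 2·4^2 + 2·4 + 2 = 554 —(−1)→ 553
553 —HB4→ 2·4^4 + 2·4^2 + 2·4 + 1 —bump→ 2·5^5 + 2·5^2 + 2·5 + 1 = 6311 —(−1)→ 6310
6310 —HB5→ 2·5^5 + 2·5^2 + 2·5 —bump→ 2·6^6 + 2·6^2 + 2·6 = 93396 —(−1)→ 93395
93395 —HB6→ 2·6^6 + 2·6^2 + 6 + 5 —bump→ 2·7^7 + 2·7^2 + 7 + 5 = 1647196 —(−1)→ 1647195
1647195 —HB7→ 2·7^7 + 2·7^2 + 7 + 4 —bump→ 2·8^8 + 2·8^2 + 8 + 4 = 33554572 —(−1)→ 33554571
33554571 —HB8→ 2·8^8 + 2·8^2 + 8 + 3 —bump→ 2·9^9 + 2·9^2 + 9 + 3 = 774841152 —(−1)→ 774841151
774841151 —HB9→ 2·9^9 + 2·9^2 + 9 + 2 —bump→ 2·10^10 + 2·10^2 + 10 + 2 = 20000000212 —(−1)→ 20000000211
20000000211 —HB10→ 2·10^10 + 2·10^2 + 10 + 1 —bump→ 2·11^11 + 2·11^2 + 11 + 1 = 570623341476 —(−1)→ 570623341475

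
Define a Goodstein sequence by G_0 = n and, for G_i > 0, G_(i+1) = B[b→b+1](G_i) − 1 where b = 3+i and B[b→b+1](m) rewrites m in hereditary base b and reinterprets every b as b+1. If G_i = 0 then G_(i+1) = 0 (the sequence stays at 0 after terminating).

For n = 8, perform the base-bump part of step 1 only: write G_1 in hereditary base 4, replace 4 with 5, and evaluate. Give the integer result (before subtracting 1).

step 0: 8 = 2·3 + 2; sub 4 for 3: 2·4 + 2; = 10; G_1 = 10−1 = 9
step 1: 9 = 2·4 + 1; sub 5 for 4: 2·5 + 1; = 11; G_2 = 11−1 = 10

11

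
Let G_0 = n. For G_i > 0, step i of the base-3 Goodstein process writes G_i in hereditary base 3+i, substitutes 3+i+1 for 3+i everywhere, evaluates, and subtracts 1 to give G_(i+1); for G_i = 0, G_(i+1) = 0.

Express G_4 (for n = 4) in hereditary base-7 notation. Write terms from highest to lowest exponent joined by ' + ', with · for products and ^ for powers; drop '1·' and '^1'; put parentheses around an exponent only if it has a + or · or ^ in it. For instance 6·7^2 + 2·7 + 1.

2

G_0 = 4. HB_3(4) = 3 + 1. Bump = 5. G_1 = 4.
G_1 = 4. HB_4(4) = 4. Bump = 5. G_2 = 4.
G_2 = 4. HB_5(4) = 4. Bump = 4. G_3 = 3.
G_3 = 3. HB_6(3) = 3. Bump = 3. G_4 = 2.
G_4 = 2. HB_7(2) = 2. Bump = 2. G_5 = 1.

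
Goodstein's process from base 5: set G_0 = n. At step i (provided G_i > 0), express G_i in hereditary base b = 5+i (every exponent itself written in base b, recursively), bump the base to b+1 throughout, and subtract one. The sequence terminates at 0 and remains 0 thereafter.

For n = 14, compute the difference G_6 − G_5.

0

step 0: 14 = 2·5 + 4; sub 6 for 5: 2·6 + 4; = 16; G_1 = 16−1 = 15
step 1: 15 = 2·6 + 3; sub 7 for 6: 2·7 + 3; = 17; G_2 = 17−1 = 16
step 2: 16 = 2·7 + 2; sub 8 for 7: 2·8 + 2; = 18; G_3 = 18−1 = 17
step 3: 17 = 2·8 + 1; sub 9 for 8: 2·9 + 1; = 19; G_4 = 19−1 = 18
step 4: 18 = 2·9; sub 10 for 9: 2·10; = 20; G_5 = 20−1 = 19
step 5: 19 = 10 + 9; sub 11 for 10: 11 + 9; = 20; G_6 = 20−1 = 19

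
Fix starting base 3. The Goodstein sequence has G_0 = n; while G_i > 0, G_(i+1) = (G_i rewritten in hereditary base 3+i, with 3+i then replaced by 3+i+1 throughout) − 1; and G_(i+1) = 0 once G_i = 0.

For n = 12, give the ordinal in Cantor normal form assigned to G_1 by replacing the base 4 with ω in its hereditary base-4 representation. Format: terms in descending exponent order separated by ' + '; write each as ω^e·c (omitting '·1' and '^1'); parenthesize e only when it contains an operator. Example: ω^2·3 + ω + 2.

12 —HB3→ 3^2 + 3 —bump→ 4^2 + 4 = 20 —(−1)→ 19
19 —HB4→ 4^2 + 3 —bump→ 5^2 + 3 = 28 —(−1)→ 27

ω^2 + 3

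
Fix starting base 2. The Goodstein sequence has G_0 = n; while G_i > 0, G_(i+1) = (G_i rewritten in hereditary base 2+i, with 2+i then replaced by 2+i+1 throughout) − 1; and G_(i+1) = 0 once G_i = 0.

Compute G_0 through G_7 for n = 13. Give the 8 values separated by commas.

G_0 = 13. HB_2(13) = 2^(2 + 1) + 2^2 + 1. Bump = 109. G_1 = 108.
G_1 = 108. HB_3(108) = 3^(3 + 1) + 3^3. Bump = 1280. G_2 = 1279.
G_2 = 1279. HB_4(1279) = 4^(4 + 1) + 3·4^3 + 3·4^2 + 3·4 + 3. Bump = 16093. G_3 = 16092.
G_3 = 16092. HB_5(16092) = 5^(5 + 1) + 3·5^3 + 3·5^2 + 3·5 + 2. Bump = 280712. G_4 = 280711.
G_4 = 280711. HB_6(280711) = 6^(6 + 1) + 3·6^3 + 3·6^2 + 3·6 + 1. Bump = 5765999. G_5 = 5765998.
G_5 = 5765998. HB_7(5765998) = 7^(7 + 1) + 3·7^3 + 3·7^2 + 3·7. Bump = 134219480. G_6 = 134219479.
G_6 = 134219479. HB_8(134219479) = 8^(8 + 1) + 3·8^3 + 3·8^2 + 2·8 + 7. Bump = 3486786856. G_7 = 3486786855.

13, 108, 1279, 16092, 280711, 5765998, 134219479, 3486786855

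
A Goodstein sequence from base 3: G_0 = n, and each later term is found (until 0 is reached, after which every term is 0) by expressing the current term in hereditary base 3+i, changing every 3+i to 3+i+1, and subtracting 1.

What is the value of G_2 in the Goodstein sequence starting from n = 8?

8 —HB3→ 2·3 + 2 —bump→ 2·4 + 2 = 10 —(−1)→ 9
9 —HB4→ 2·4 + 1 —bump→ 2·5 + 1 = 11 —(−1)→ 10
10 —HB5→ 2·5 —bump→ 2·6 = 12 —(−1)→ 11

10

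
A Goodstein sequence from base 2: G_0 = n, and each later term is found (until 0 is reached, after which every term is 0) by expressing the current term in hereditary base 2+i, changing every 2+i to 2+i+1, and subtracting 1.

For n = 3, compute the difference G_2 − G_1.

0

[0] 3 ≡ 2 + 1 (base 2). Lift 3: 4. −1: 3.
[1] 3 ≡ 3 (base 3). Lift 4: 4. −1: 3.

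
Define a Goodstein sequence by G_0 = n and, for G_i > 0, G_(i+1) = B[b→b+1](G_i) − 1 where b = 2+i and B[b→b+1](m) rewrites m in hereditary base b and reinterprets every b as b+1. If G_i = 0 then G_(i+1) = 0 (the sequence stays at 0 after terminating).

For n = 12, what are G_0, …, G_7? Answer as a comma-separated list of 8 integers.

base 2: 12 = 2^(2 + 1) + 2^2; at 3: 3^(3 + 1) + 3^3 = 108; next = 107
base 3: 107 = 3^(3 + 1) + 2·3^2 + 2·3 + 2; at 4: 4^(4 + 1) + 2·4^2 + 2·4 + 2 = 1066; next = 1065
base 4: 1065 = 4^(4 + 1) + 2·4^2 + 2·4 + 1; at 5: 5^(5 + 1) + 2·5^2 + 2·5 + 1 = 15686; next = 15685
base 5: 15685 = 5^(5 + 1) + 2·5^2 + 2·5; at 6: 6^(6 + 1) + 2·6^2 + 2·6 = 280020; next = 280019
base 6: 280019 = 6^(6 + 1) + 2·6^2 + 6 + 5; at 7: 7^(7 + 1) + 2·7^2 + 7 + 5 = 5764911; next = 5764910
base 7: 5764910 = 7^(7 + 1) + 2·7^2 + 7 + 4; at 8: 8^(8 + 1) + 2·8^2 + 8 + 4 = 134217868; next = 134217867
base 8: 134217867 = 8^(8 + 1) + 2·8^2 + 8 + 3; at 9: 9^(9 + 1) + 2·9^2 + 9 + 3 = 3486784575; next = 3486784574

12, 107, 1065, 15685, 280019, 5764910, 134217867, 3486784574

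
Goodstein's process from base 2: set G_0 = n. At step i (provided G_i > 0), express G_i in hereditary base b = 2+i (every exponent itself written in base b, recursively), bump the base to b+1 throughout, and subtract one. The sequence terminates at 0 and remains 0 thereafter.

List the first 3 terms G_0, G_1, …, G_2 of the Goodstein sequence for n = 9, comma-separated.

9, 81, 1023

step 0: 9 = 2^(2 + 1) + 1; sub 3 for 2: 3^(3 + 1) + 1; = 82; G_1 = 82−1 = 81
step 1: 81 = 3^(3 + 1); sub 4 for 3: 4^(4 + 1); = 1024; G_2 = 1024−1 = 1023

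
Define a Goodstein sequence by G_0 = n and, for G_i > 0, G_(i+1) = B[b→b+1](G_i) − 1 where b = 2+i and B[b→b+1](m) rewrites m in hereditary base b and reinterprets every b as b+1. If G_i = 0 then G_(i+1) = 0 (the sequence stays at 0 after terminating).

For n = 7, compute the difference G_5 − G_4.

776886

G_0 = 7. HB_2(7) = 2^2 + 2 + 1. Bump = 31. G_1 = 30.
G_1 = 30. HB_3(30) = 3^3 + 3. Bump = 260. G_2 = 259.
G_2 = 259. HB_4(259) = 4^4 + 3. Bump = 3128. G_3 = 3127.
G_3 = 3127. HB_5(3127) = 5^5 + 2. Bump = 46658. G_4 = 46657.
G_4 = 46657. HB_6(46657) = 6^6 + 1. Bump = 823544. G_5 = 823543.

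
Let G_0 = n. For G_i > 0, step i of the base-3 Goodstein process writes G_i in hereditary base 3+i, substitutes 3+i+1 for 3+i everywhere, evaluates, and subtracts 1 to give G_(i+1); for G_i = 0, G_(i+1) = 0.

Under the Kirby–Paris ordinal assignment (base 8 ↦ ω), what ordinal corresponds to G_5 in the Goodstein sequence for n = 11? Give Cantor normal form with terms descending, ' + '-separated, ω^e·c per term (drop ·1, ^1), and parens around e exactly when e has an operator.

11 —HB3→ 3^2 + 2 —bump→ 4^2 + 2 = 18 —(−1)→ 17
17 —HB4→ 4^2 + 1 —bump→ 5^2 + 1 = 26 —(−1)→ 25
25 —HB5→ 5^2 —bump→ 6^2 = 36 —(−1)→ 35
35 —HB6→ 5·6 + 5 —bump→ 5·7 + 5 = 40 —(−1)→ 39
39 —HB7→ 5·7 + 4 —bump→ 5·8 + 4 = 44 —(−1)→ 43
43 —HB8→ 5·8 + 3 —bump→ 5·9 + 3 = 48 —(−1)→ 47

ω·5 + 3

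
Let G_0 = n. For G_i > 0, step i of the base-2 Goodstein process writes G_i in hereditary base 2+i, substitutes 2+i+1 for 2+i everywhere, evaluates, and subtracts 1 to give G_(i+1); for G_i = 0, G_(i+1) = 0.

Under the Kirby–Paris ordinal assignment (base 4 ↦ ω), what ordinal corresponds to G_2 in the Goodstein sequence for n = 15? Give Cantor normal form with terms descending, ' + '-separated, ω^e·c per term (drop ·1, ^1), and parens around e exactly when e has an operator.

ω^(ω + 1) + ω^ω + 3

G_0=15  [base 2] 2^(2 + 1) + 2^2 + 2 + 1  →[2↦3]→  3^(3 + 1) + 3^3 + 3 + 1 = 112  −1 ⇒ G_1=111
G_1=111  [base 3] 3^(3 + 1) + 3^3 + 3  →[3↦4]→  4^(4 + 1) + 4^4 + 4 = 1284  −1 ⇒ G_2=1283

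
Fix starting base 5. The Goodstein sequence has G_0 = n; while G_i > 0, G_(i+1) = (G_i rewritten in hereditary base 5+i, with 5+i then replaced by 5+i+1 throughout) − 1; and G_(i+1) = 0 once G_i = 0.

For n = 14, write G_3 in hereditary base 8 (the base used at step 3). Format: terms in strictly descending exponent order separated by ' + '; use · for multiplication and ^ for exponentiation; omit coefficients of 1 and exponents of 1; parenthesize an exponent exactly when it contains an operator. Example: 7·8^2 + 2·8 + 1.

i=0: 14 = 2·5 + 4 (b=5); 5→6: 2·6 + 4 = 16; 16−1 = 15
i=1: 15 = 2·6 + 3 (b=6); 6→7: 2·7 + 3 = 17; 17−1 = 16
i=2: 16 = 2·7 + 2 (b=7); 7→8: 2·8 + 2 = 18; 18−1 = 17
i=3: 17 = 2·8 + 1 (b=8); 8→9: 2·9 + 1 = 19; 19−1 = 18

2·8 + 1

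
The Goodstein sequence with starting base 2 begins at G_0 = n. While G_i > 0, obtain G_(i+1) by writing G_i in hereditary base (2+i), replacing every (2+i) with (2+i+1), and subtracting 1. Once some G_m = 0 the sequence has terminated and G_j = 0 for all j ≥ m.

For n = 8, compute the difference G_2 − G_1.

[0] 8 ≡ 2^(2 + 1) (base 2). Lift 3: 81. −1: 80.
[1] 80 ≡ 2·3^3 + 2·3^2 + 2·3 + 2 (base 3). Lift 4: 554. −1: 553.

473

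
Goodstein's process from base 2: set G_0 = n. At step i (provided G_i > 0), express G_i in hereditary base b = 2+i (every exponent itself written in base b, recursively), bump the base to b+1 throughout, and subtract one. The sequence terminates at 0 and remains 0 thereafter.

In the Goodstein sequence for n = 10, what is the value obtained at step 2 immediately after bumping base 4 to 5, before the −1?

i=0: 10 = 2^(2 + 1) + 2 (b=2); 2→3: 3^(3 + 1) + 3 = 84; 84−1 = 83
i=1: 83 = 3^(3 + 1) + 2 (b=3); 3→4: 4^(4 + 1) + 2 = 1026; 1026−1 = 1025

15626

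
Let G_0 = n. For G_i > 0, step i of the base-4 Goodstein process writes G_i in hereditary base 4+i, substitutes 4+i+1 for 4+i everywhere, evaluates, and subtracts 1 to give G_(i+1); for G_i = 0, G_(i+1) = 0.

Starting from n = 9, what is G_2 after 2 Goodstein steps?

11

(0) 9|_4 = 2·4 + 1 ↦ 2·5 + 1|_5 = 11 ⇒ 10
(1) 10|_5 = 2·5 ↦ 2·6|_6 = 12 ⇒ 11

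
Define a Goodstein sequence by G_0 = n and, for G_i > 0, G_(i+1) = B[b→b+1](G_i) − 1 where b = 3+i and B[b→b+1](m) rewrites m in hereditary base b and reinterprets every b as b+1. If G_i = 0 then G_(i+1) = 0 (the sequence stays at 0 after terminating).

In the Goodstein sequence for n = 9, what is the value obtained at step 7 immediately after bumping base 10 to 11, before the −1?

27

i=0: 9 = 3^2 (b=3); 3→4: 4^2 = 16; 16−1 = 15
i=1: 15 = 3·4 + 3 (b=4); 4→5: 3·5 + 3 = 18; 18−1 = 17
i=2: 17 = 3·5 + 2 (b=5); 5→6: 3·6 + 2 = 20; 20−1 = 19
i=3: 19 = 3·6 + 1 (b=6); 6→7: 3·7 + 1 = 22; 22−1 = 21
i=4: 21 = 3·7 (b=7); 7→8: 3·8 = 24; 24−1 = 23
i=5: 23 = 2·8 + 7 (b=8); 8→9: 2·9 + 7 = 25; 25−1 = 24
i=6: 24 = 2·9 + 6 (b=9); 9→10: 2·10 + 6 = 26; 26−1 = 25
i=7: 25 = 2·10 + 5 (b=10); 10→11: 2·11 + 5 = 27; 27−1 = 26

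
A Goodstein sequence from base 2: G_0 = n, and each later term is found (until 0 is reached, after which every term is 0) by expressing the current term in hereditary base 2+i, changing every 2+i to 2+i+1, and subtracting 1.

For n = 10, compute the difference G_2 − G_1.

942

step 0: 10 = 2^(2 + 1) + 2; sub 3 for 2: 3^(3 + 1) + 3; = 84; G_1 = 84−1 = 83
step 1: 83 = 3^(3 + 1) + 2; sub 4 for 3: 4^(4 + 1) + 2; = 1026; G_2 = 1026−1 = 1025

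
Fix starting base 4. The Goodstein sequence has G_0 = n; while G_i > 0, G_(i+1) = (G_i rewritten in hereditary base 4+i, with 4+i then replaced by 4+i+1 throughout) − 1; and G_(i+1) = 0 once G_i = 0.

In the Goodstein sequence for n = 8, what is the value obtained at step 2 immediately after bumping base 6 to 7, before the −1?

G_0 = 8. HB_4(8) = 2·4. Bump = 10. G_1 = 9.
G_1 = 9. HB_5(9) = 5 + 4. Bump = 10. G_2 = 9.

10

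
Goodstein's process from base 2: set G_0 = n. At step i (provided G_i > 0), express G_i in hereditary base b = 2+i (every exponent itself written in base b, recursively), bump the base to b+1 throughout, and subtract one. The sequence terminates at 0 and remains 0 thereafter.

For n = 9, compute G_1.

81

[0] 9 ≡ 2^(2 + 1) + 1 (base 2). Lift 3: 82. −1: 81.
[1] 81 ≡ 3^(3 + 1) (base 3). Lift 4: 1024. −1: 1023.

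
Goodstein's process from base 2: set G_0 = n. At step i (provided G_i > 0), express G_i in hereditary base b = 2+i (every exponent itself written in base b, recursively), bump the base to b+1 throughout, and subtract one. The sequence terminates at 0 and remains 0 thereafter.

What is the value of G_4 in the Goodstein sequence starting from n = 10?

10 —HB2→ 2^(2 + 1) + 2 —bump→ 3^(3 + 1) + 3 = 84 —(−1)→ 83
83 —HB3→ 3^(3 + 1) + 2 —bump→ 4^(4 + 1) + 2 = 1026 —(−1)→ 1025
1025 —HB4→ 4^(4 + 1) + 1 —bump→ 5^(5 + 1) + 1 = 15626 —(−1)→ 15625
15625 —HB5→ 5^(5 + 1) —bump→ 6^(6 + 1) = 279936 —(−1)→ 279935

279935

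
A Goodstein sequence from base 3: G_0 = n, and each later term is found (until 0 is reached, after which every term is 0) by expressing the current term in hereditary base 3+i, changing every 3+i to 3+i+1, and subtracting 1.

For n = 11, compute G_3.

35

11 —HB3→ 3^2 + 2 —bump→ 4^2 + 2 = 18 —(−1)→ 17
17 —HB4→ 4^2 + 1 —bump→ 5^2 + 1 = 26 —(−1)→ 25
25 —HB5→ 5^2 —bump→ 6^2 = 36 —(−1)→ 35
35 —HB6→ 5·6 + 5 —bump→ 5·7 + 5 = 40 —(−1)→ 39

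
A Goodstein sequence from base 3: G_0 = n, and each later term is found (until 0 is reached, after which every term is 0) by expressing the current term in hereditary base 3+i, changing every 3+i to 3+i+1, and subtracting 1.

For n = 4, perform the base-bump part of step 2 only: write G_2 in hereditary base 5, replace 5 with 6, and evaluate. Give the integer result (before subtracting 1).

4

G_0=4  [base 3] 3 + 1  →[3↦4]→  4 + 1 = 5  −1 ⇒ G_1=4
G_1=4  [base 4] 4  →[4↦5]→  5 = 5  −1 ⇒ G_2=4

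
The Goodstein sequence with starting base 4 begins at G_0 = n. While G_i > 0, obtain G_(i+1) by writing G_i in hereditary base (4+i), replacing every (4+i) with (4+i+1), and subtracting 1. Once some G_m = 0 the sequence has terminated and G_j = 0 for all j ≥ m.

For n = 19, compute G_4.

63

(0) 19|_4 = 4^2 + 3 ↦ 5^2 + 3|_5 = 28 ⇒ 27
(1) 27|_5 = 5^2 + 2 ↦ 6^2 + 2|_6 = 38 ⇒ 37
(2) 37|_6 = 6^2 + 1 ↦ 7^2 + 1|_7 = 50 ⇒ 49
(3) 49|_7 = 7^2 ↦ 8^2|_8 = 64 ⇒ 63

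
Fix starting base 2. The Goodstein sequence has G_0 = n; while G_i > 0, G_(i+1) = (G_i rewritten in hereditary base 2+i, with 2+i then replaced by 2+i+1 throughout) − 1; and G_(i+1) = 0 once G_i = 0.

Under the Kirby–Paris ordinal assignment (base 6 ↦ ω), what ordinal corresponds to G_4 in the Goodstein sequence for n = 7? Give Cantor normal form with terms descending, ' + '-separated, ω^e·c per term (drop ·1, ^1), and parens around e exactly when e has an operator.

ω^ω + 1

7 —HB2→ 2^2 + 2 + 1 —bump→ 3^3 + 3 + 1 = 31 —(−1)→ 30
30 —HB3→ 3^3 + 3 —bump→ 4^4 + 4 = 260 —(−1)→ 259
259 —HB4→ 4^4 + 3 —bump→ 5^5 + 3 = 3128 —(−1)→ 3127
3127 —HB5→ 5^5 + 2 —bump→ 6^6 + 2 = 46658 —(−1)→ 46657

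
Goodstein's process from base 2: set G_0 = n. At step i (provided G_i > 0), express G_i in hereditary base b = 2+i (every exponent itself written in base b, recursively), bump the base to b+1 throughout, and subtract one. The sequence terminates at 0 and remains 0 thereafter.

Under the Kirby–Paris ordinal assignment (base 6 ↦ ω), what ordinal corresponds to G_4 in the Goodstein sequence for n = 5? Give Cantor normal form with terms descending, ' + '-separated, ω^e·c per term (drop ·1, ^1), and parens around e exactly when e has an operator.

[0] 5 ≡ 2^2 + 1 (base 2). Lift 3: 28. −1: 27.
[1] 27 ≡ 3^3 (base 3). Lift 4: 256. −1: 255.
[2] 255 ≡ 3·4^3 + 3·4^2 + 3·4 + 3 (base 4). Lift 5: 468. −1: 467.
[3] 467 ≡ 3·5^3 + 3·5^2 + 3·5 + 2 (base 5). Lift 6: 776. −1: 775.
[4] 775 ≡ 3·6^3 + 3·6^2 + 3·6 + 1 (base 6). Lift 7: 1198. −1: 1197.

ω^3·3 + ω^2·3 + ω·3 + 1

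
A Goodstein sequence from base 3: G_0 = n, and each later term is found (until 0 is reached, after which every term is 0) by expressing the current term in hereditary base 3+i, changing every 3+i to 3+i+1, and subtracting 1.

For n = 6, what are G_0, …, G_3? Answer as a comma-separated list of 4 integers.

6, 7, 7, 7

step 0: 6 = 2·3; sub 4 for 3: 2·4; = 8; G_1 = 8−1 = 7
step 1: 7 = 4 + 3; sub 5 for 4: 5 + 3; = 8; G_2 = 8−1 = 7
step 2: 7 = 5 + 2; sub 6 for 5: 6 + 2; = 8; G_3 = 8−1 = 7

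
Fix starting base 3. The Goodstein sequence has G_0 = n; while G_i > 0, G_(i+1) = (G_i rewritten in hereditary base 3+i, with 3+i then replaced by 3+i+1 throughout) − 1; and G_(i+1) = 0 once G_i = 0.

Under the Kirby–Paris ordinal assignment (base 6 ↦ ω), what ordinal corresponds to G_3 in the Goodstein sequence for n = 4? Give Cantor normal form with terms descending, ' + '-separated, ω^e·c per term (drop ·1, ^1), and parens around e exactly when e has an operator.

G_0 = 4. HB_3(4) = 3 + 1. Bump = 5. G_1 = 4.
G_1 = 4. HB_4(4) = 4. Bump = 5. G_2 = 4.
G_2 = 4. HB_5(4) = 4. Bump = 4. G_3 = 3.
G_3 = 3. HB_6(3) = 3. Bump = 3. G_4 = 2.

3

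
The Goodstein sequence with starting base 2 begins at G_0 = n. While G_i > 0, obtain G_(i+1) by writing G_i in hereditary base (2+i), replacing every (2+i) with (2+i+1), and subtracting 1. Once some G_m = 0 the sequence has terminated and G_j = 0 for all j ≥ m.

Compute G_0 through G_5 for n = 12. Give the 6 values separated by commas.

12, 107, 1065, 15685, 280019, 5764910

12 —HB2→ 2^(2 + 1) + 2^2 —bump→ 3^(3 + 1) + 3^3 = 108 —(−1)→ 107
107 —HB3→ 3^(3 + 1) + 2·3^2 + 2·3 + 2 —bump→ 4^(4 + 1) + 2·4^2 + 2·4 + 2 = 1066 —(−1)→ 1065
1065 —HB4→ 4^(4 + 1) + 2·4^2 + 2·4 + 1 —bump→ 5^(5 + 1) + 2·5^2 + 2·5 + 1 = 15686 —(−1)→ 15685
15685 —HB5→ 5^(5 + 1) + 2·5^2 + 2·5 —bump→ 6^(6 + 1) + 2·6^2 + 2·6 = 280020 —(−1)→ 280019
280019 —HB6→ 6^(6 + 1) + 2·6^2 + 6 + 5 —bump→ 7^(7 + 1) + 2·7^2 + 7 + 5 = 5764911 —(−1)→ 5764910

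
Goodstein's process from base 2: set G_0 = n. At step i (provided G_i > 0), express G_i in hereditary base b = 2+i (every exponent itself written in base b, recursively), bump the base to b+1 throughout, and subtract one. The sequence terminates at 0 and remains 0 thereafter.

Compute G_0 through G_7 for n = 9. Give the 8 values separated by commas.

[0] 9 ≡ 2^(2 + 1) + 1 (base 2). Lift 3: 82. −1: 81.
[1] 81 ≡ 3^(3 + 1) (base 3). Lift 4: 1024. −1: 1023.
[2] 1023 ≡ 3·4^4 + 3·4^3 + 3·4^2 + 3·4 + 3 (base 4). Lift 5: 9843. −1: 9842.
[3] 9842 ≡ 3·5^5 + 3·5^3 + 3·5^2 + 3·5 + 2 (base 5). Lift 6: 140744. −1: 140743.
[4] 140743 ≡ 3·6^6 + 3·6^3 + 3·6^2 + 3·6 + 1 (base 6). Lift 7: 2471827. −1: 2471826.
[5] 2471826 ≡ 3·7^7 + 3·7^3 + 3·7^2 + 3·7 (base 7). Lift 8: 50333400. −1: 50333399.
[6] 50333399 ≡ 3·8^8 + 3·8^3 + 3·8^2 + 2·8 + 7 (base 8). Lift 9: 1162263922. −1: 1162263921.

9, 81, 1023, 9842, 140743, 2471826, 50333399, 1162263921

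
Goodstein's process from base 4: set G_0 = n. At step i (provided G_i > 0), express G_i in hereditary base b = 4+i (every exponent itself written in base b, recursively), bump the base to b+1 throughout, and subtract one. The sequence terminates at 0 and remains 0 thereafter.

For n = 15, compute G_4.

base 4: 15 = 3·4 + 3; at 5: 3·5 + 3 = 18; next = 17
base 5: 17 = 3·5 + 2; at 6: 3·6 + 2 = 20; next = 19
base 6: 19 = 3·6 + 1; at 7: 3·7 + 1 = 22; next = 21
base 7: 21 = 3·7; at 8: 3·8 = 24; next = 23
base 8: 23 = 2·8 + 7; at 9: 2·9 + 7 = 25; next = 24

23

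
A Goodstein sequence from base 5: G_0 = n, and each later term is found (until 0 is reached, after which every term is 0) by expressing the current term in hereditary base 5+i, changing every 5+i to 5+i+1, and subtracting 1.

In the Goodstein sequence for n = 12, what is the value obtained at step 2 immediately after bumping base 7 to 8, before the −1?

16

(0) 12|_5 = 2·5 + 2 ↦ 2·6 + 2|_6 = 14 ⇒ 13
(1) 13|_6 = 2·6 + 1 ↦ 2·7 + 1|_7 = 15 ⇒ 14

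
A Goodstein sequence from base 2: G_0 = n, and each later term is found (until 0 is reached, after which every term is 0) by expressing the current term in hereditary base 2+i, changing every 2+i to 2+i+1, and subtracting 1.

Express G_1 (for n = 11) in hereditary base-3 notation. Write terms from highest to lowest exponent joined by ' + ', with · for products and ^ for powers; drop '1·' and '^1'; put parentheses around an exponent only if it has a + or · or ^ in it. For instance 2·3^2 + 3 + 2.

3^(3 + 1) + 3

G_0=11  [base 2] 2^(2 + 1) + 2 + 1  →[2↦3]→  3^(3 + 1) + 3 + 1 = 85  −1 ⇒ G_1=84
G_1=84  [base 3] 3^(3 + 1) + 3  →[3↦4]→  4^(4 + 1) + 4 = 1028  −1 ⇒ G_2=1027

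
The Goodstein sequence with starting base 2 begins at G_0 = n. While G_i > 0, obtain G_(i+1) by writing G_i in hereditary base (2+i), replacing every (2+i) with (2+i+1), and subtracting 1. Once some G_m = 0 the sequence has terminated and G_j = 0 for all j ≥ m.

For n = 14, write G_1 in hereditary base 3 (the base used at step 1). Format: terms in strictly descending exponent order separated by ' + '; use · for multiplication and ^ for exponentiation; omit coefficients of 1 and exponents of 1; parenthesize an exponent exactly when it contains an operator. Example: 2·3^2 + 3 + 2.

[0] 14 ≡ 2^(2 + 1) + 2^2 + 2 (base 2). Lift 3: 111. −1: 110.
[1] 110 ≡ 3^(3 + 1) + 3^3 + 2 (base 3). Lift 4: 1282. −1: 1281.

3^(3 + 1) + 3^3 + 2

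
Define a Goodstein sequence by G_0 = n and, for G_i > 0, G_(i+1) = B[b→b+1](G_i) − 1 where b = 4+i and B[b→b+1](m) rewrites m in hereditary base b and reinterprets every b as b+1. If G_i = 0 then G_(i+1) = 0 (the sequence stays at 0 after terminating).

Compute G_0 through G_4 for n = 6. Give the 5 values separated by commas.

G_0 = 6. HB_4(6) = 4 + 2. Bump = 7. G_1 = 6.
G_1 = 6. HB_5(6) = 5 + 1. Bump = 7. G_2 = 6.
G_2 = 6. HB_6(6) = 6. Bump = 7. G_3 = 6.
G_3 = 6. HB_7(6) = 6. Bump = 6. G_4 = 5.

6, 6, 6, 6, 5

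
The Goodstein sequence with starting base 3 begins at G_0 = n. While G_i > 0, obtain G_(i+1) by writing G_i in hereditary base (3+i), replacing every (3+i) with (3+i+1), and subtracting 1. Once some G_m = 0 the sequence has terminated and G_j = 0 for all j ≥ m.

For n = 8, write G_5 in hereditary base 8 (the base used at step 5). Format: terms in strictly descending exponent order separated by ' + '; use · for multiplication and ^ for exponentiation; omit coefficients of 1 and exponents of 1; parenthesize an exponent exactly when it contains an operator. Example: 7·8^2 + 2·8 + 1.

8 + 3

[0] 8 ≡ 2·3 + 2 (base 3). Lift 4: 10. −1: 9.
[1] 9 ≡ 2·4 + 1 (base 4). Lift 5: 11. −1: 10.
[2] 10 ≡ 2·5 (base 5). Lift 6: 12. −1: 11.
[3] 11 ≡ 6 + 5 (base 6). Lift 7: 12. −1: 11.
[4] 11 ≡ 7 + 4 (base 7). Lift 8: 12. −1: 11.
[5] 11 ≡ 8 + 3 (base 8). Lift 9: 12. −1: 11.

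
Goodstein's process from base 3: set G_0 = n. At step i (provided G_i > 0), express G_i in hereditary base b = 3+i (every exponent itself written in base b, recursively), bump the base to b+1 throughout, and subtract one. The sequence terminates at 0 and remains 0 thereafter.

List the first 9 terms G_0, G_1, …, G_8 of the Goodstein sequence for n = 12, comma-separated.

base 3: 12 = 3^2 + 3; at 4: 4^2 + 4 = 20; next = 19
base 4: 19 = 4^2 + 3; at 5: 5^2 + 3 = 28; next = 27
base 5: 27 = 5^2 + 2; at 6: 6^2 + 2 = 38; next = 37
base 6: 37 = 6^2 + 1; at 7: 7^2 + 1 = 50; next = 49
base 7: 49 = 7^2; at 8: 8^2 = 64; next = 63
base 8: 63 = 7·8 + 7; at 9: 7·9 + 7 = 70; next = 69
base 9: 69 = 7·9 + 6; at 10: 7·10 + 6 = 76; next = 75
base 10: 75 = 7·10 + 5; at 11: 7·11 + 5 = 82; next = 81

12, 19, 27, 37, 49, 63, 69, 75, 81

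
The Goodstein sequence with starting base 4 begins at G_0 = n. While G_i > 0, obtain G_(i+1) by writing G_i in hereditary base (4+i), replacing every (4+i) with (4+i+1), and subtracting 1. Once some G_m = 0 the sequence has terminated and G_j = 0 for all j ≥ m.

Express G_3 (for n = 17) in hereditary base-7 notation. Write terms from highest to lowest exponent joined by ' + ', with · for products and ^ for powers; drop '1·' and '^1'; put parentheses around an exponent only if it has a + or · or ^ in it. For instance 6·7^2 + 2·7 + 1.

5·7 + 4

(0) 17|_4 = 4^2 + 1 ↦ 5^2 + 1|_5 = 26 ⇒ 25
(1) 25|_5 = 5^2 ↦ 6^2|_6 = 36 ⇒ 35
(2) 35|_6 = 5·6 + 5 ↦ 5·7 + 5|_7 = 40 ⇒ 39
(3) 39|_7 = 5·7 + 4 ↦ 5·8 + 4|_8 = 44 ⇒ 43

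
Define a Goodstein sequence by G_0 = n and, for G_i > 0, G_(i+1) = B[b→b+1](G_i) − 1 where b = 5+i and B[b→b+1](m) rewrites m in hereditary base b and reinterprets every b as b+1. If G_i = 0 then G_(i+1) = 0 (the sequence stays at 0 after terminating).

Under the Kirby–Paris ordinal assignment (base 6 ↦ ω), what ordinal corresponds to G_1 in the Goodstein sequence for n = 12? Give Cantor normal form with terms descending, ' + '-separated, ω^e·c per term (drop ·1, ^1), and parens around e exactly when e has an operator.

ω·2 + 1

(0) 12|_5 = 2·5 + 2 ↦ 2·6 + 2|_6 = 14 ⇒ 13
(1) 13|_6 = 2·6 + 1 ↦ 2·7 + 1|_7 = 15 ⇒ 14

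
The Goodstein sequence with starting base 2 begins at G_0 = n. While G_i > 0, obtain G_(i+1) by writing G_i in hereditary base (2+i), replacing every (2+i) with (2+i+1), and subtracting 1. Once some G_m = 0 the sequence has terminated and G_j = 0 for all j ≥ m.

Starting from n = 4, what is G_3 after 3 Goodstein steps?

G_0=4  [base 2] 2^2  →[2↦3]→  3^3 = 27  −1 ⇒ G_1=26
G_1=26  [base 3] 2·3^2 + 2·3 + 2  →[3↦4]→  2·4^2 + 2·4 + 2 = 42  −1 ⇒ G_2=41
G_2=41  [base 4] 2·4^2 + 2·4 + 1  →[4↦5]→  2·5^2 + 2·5 + 1 = 61  −1 ⇒ G_3=60
G_3=60  [base 5] 2·5^2 + 2·5  →[5↦6]→  2·6^2 + 2·6 = 84  −1 ⇒ G_4=83

60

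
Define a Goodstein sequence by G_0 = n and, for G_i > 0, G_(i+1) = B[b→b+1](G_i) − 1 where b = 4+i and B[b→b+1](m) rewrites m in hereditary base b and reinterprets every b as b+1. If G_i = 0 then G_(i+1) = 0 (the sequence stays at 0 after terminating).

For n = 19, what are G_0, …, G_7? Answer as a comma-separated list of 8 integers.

19, 27, 37, 49, 63, 69, 75, 81

base 4: 19 = 4^2 + 3; at 5: 5^2 + 3 = 28; next = 27
base 5: 27 = 5^2 + 2; at 6: 6^2 + 2 = 38; next = 37
base 6: 37 = 6^2 + 1; at 7: 7^2 + 1 = 50; next = 49
base 7: 49 = 7^2; at 8: 8^2 = 64; next = 63
base 8: 63 = 7·8 + 7; at 9: 7·9 + 7 = 70; next = 69
base 9: 69 = 7·9 + 6; at 10: 7·10 + 6 = 76; next = 75
base 10: 75 = 7·10 + 5; at 11: 7·11 + 5 = 82; next = 81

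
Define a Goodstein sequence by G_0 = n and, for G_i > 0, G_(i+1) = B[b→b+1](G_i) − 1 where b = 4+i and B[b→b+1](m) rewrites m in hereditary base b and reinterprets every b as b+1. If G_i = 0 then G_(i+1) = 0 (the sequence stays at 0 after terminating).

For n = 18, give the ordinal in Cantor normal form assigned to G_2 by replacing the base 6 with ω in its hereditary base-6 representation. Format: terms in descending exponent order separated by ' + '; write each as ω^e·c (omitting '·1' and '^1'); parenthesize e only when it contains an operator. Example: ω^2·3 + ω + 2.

ω^2

i=0: 18 = 4^2 + 2 (b=4); 4→5: 5^2 + 2 = 27; 27−1 = 26
i=1: 26 = 5^2 + 1 (b=5); 5→6: 6^2 + 1 = 37; 37−1 = 36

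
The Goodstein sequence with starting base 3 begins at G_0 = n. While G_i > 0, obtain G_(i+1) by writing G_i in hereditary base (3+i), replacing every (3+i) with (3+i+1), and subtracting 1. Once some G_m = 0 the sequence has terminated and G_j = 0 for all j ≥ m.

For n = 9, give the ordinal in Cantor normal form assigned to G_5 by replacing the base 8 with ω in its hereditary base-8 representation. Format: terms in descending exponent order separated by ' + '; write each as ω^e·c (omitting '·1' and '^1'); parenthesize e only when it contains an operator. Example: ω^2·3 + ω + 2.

ω·2 + 7

step 0: 9 = 3^2; sub 4 for 3: 4^2; = 16; G_1 = 16−1 = 15
step 1: 15 = 3·4 + 3; sub 5 for 4: 3·5 + 3; = 18; G_2 = 18−1 = 17
step 2: 17 = 3·5 + 2; sub 6 for 5: 3·6 + 2; = 20; G_3 = 20−1 = 19
step 3: 19 = 3·6 + 1; sub 7 for 6: 3·7 + 1; = 22; G_4 = 22−1 = 21
step 4: 21 = 3·7; sub 8 for 7: 3·8; = 24; G_5 = 24−1 = 23
step 5: 23 = 2·8 + 7; sub 9 for 8: 2·9 + 7; = 25; G_6 = 25−1 = 24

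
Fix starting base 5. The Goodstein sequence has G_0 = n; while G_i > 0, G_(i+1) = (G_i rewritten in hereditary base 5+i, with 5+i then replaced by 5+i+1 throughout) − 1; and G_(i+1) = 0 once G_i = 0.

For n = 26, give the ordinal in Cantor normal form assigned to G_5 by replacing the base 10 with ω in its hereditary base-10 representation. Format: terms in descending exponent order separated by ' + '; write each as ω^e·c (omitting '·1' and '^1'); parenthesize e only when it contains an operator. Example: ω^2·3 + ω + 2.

ω·6 + 3

step 0: 26 = 5^2 + 1; sub 6 for 5: 6^2 + 1; = 37; G_1 = 37−1 = 36
step 1: 36 = 6^2; sub 7 for 6: 7^2; = 49; G_2 = 49−1 = 48
step 2: 48 = 6·7 + 6; sub 8 for 7: 6·8 + 6; = 54; G_3 = 54−1 = 53
step 3: 53 = 6·8 + 5; sub 9 for 8: 6·9 + 5; = 59; G_4 = 59−1 = 58
step 4: 58 = 6·9 + 4; sub 10 for 9: 6·10 + 4; = 64; G_5 = 64−1 = 63
step 5: 63 = 6·10 + 3; sub 11 for 10: 6·11 + 3; = 69; G_6 = 69−1 = 68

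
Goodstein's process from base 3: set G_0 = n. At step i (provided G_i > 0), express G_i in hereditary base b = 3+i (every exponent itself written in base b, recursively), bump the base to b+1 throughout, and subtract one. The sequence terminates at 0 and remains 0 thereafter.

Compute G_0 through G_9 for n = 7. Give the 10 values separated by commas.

base 3: 7 = 2·3 + 1; at 4: 2·4 + 1 = 9; next = 8
base 4: 8 = 2·4; at 5: 2·5 = 10; next = 9
base 5: 9 = 5 + 4; at 6: 6 + 4 = 10; next = 9
base 6: 9 = 6 + 3; at 7: 7 + 3 = 10; next = 9
base 7: 9 = 7 + 2; at 8: 8 + 2 = 10; next = 9
base 8: 9 = 8 + 1; at 9: 9 + 1 = 10; next = 9
base 9: 9 = 9; at 10: 10 = 10; next = 9
base 10: 9 = 9; at 11: 9 = 9; next = 8
base 11: 8 = 8; at 12: 8 = 8; next = 7

7, 8, 9, 9, 9, 9, 9, 9, 8, 7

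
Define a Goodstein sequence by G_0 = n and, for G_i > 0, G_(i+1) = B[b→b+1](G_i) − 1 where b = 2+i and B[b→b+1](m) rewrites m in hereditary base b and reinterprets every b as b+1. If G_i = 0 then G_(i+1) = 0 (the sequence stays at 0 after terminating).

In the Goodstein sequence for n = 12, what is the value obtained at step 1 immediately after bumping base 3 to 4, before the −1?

1066

G_0 = 12. HB_2(12) = 2^(2 + 1) + 2^2. Bump = 108. G_1 = 107.
G_1 = 107. HB_3(107) = 3^(3 + 1) + 2·3^2 + 2·3 + 2. Bump = 1066. G_2 = 1065.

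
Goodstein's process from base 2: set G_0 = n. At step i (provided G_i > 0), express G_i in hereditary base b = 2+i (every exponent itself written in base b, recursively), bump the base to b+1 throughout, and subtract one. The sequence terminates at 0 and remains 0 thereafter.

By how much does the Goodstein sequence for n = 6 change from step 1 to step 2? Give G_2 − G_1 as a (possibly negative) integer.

228

[0] 6 ≡ 2^2 + 2 (base 2). Lift 3: 30. −1: 29.
[1] 29 ≡ 3^3 + 2 (base 3). Lift 4: 258. −1: 257.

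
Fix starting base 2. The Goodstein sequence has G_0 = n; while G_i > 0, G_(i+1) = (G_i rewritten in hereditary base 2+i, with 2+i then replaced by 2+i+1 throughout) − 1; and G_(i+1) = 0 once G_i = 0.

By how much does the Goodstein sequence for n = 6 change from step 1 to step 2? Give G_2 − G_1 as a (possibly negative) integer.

G_0=6  [base 2] 2^2 + 2  →[2↦3]→  3^3 + 3 = 30  −1 ⇒ G_1=29
G_1=29  [base 3] 3^3 + 2  →[3↦4]→  4^4 + 2 = 258  −1 ⇒ G_2=257

228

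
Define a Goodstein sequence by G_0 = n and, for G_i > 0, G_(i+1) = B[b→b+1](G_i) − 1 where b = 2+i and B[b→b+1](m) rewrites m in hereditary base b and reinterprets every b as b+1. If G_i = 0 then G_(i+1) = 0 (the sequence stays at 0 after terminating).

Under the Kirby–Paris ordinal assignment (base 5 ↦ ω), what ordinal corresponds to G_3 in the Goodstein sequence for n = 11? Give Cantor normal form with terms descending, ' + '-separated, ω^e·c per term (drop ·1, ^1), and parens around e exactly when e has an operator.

base 2: 11 = 2^(2 + 1) + 2 + 1; at 3: 3^(3 + 1) + 3 + 1 = 85; next = 84
base 3: 84 = 3^(3 + 1) + 3; at 4: 4^(4 + 1) + 4 = 1028; next = 1027
base 4: 1027 = 4^(4 + 1) + 3; at 5: 5^(5 + 1) + 3 = 15628; next = 15627
base 5: 15627 = 5^(5 + 1) + 2; at 6: 6^(6 + 1) + 2 = 279938; next = 279937

ω^(ω + 1) + 2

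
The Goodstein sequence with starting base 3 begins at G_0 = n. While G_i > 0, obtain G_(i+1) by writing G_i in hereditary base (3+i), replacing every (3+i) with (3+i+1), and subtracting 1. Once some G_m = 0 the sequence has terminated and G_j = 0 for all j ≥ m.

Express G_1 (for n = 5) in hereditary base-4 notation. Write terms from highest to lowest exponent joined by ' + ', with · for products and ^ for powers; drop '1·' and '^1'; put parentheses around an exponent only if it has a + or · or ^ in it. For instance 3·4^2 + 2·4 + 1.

(0) 5|_3 = 3 + 2 ↦ 4 + 2|_4 = 6 ⇒ 5
(1) 5|_4 = 4 + 1 ↦ 5 + 1|_5 = 6 ⇒ 5

4 + 1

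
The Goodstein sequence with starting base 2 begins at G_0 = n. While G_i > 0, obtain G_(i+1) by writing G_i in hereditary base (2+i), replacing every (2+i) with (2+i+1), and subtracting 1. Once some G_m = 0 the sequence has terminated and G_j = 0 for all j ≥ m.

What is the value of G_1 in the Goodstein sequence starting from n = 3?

3 —HB2→ 2 + 1 —bump→ 3 + 1 = 4 —(−1)→ 3
3 —HB3→ 3 —bump→ 4 = 4 —(−1)→ 3

3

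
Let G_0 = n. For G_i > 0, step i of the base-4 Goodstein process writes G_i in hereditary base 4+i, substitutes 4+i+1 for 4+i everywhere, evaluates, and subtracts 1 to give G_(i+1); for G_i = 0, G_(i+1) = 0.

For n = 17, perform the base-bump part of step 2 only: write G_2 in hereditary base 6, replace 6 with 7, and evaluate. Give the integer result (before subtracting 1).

17 —HB4→ 4^2 + 1 —bump→ 5^2 + 1 = 26 —(−1)→ 25
25 —HB5→ 5^2 —bump→ 6^2 = 36 —(−1)→ 35
35 —HB6→ 5·6 + 5 —bump→ 5·7 + 5 = 40 —(−1)→ 39

40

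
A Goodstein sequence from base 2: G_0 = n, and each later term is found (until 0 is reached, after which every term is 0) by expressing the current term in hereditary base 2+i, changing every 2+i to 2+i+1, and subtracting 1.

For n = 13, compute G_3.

G_0=13  [base 2] 2^(2 + 1) + 2^2 + 1  →[2↦3]→  3^(3 + 1) + 3^3 + 1 = 109  −1 ⇒ G_1=108
G_1=108  [base 3] 3^(3 + 1) + 3^3  →[3↦4]→  4^(4 + 1) + 4^4 = 1280  −1 ⇒ G_2=1279
G_2=1279  [base 4] 4^(4 + 1) + 3·4^3 + 3·4^2 + 3·4 + 3  →[4↦5]→  5^(5 + 1) + 3·5^3 + 3·5^2 + 3·5 + 3 = 16093  −1 ⇒ G_3=16092
G_3=16092  [base 5] 5^(5 + 1) + 3·5^3 + 3·5^2 + 3·5 + 2  →[5↦6]→  6^(6 + 1) + 3·6^3 + 3·6^2 + 3·6 + 2 = 280712  −1 ⇒ G_4=280711

16092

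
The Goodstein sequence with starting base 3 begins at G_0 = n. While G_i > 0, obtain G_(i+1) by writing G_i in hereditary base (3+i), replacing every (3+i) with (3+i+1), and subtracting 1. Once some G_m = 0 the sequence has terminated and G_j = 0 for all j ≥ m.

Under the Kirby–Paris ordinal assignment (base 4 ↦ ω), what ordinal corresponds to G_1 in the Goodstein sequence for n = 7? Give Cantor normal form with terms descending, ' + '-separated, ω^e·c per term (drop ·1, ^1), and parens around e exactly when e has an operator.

ω·2

base 3: 7 = 2·3 + 1; at 4: 2·4 + 1 = 9; next = 8
base 4: 8 = 2·4; at 5: 2·5 = 10; next = 9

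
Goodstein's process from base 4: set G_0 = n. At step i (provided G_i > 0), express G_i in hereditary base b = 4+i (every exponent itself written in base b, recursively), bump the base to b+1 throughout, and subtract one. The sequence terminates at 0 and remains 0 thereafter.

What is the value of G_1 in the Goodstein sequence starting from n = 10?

11

step 0: 10 = 2·4 + 2; sub 5 for 4: 2·5 + 2; = 12; G_1 = 12−1 = 11
step 1: 11 = 2·5 + 1; sub 6 for 5: 2·6 + 1; = 13; G_2 = 13−1 = 12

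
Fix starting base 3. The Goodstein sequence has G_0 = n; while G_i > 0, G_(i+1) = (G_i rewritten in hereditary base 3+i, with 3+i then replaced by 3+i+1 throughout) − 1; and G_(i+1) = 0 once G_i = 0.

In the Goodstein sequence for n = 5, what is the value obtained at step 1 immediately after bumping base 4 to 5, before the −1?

6

[0] 5 ≡ 3 + 2 (base 3). Lift 4: 6. −1: 5.
[1] 5 ≡ 4 + 1 (base 4). Lift 5: 6. −1: 5.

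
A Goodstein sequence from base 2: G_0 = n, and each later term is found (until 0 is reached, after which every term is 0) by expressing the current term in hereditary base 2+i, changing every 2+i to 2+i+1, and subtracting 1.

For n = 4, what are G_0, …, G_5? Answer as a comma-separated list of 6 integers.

4, 26, 41, 60, 83, 109

G_0=4  [base 2] 2^2  →[2↦3]→  3^3 = 27  −1 ⇒ G_1=26
G_1=26  [base 3] 2·3^2 + 2·3 + 2  →[3↦4]→  2·4^2 + 2·4 + 2 = 42  −1 ⇒ G_2=41
G_2=41  [base 4] 2·4^2 + 2·4 + 1  →[4↦5]→  2·5^2 + 2·5 + 1 = 61  −1 ⇒ G_3=60
G_3=60  [base 5] 2·5^2 + 2·5  →[5↦6]→  2·6^2 + 2·6 = 84  −1 ⇒ G_4=83
G_4=83  [base 6] 2·6^2 + 6 + 5  →[6↦7]→  2·7^2 + 7 + 5 = 110  −1 ⇒ G_5=109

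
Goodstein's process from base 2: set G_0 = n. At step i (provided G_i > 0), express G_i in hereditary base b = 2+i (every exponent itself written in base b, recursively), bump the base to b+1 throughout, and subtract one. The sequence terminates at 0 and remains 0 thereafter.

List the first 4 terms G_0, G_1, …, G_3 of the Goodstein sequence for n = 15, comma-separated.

15, 111, 1283, 18752

[0] 15 ≡ 2^(2 + 1) + 2^2 + 2 + 1 (base 2). Lift 3: 112. −1: 111.
[1] 111 ≡ 3^(3 + 1) + 3^3 + 3 (base 3). Lift 4: 1284. −1: 1283.
[2] 1283 ≡ 4^(4 + 1) + 4^4 + 3 (base 4). Lift 5: 18753. −1: 18752.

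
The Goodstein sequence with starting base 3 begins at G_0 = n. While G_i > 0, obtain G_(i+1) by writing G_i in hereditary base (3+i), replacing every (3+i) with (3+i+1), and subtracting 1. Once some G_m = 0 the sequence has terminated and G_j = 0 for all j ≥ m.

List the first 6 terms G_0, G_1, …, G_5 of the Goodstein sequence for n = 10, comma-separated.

10, 16, 24, 27, 30, 33

base 3: 10 = 3^2 + 1; at 4: 4^2 + 1 = 17; next = 16
base 4: 16 = 4^2; at 5: 5^2 = 25; next = 24
base 5: 24 = 4·5 + 4; at 6: 4·6 + 4 = 28; next = 27
base 6: 27 = 4·6 + 3; at 7: 4·7 + 3 = 31; next = 30
base 7: 30 = 4·7 + 2; at 8: 4·8 + 2 = 34; next = 33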